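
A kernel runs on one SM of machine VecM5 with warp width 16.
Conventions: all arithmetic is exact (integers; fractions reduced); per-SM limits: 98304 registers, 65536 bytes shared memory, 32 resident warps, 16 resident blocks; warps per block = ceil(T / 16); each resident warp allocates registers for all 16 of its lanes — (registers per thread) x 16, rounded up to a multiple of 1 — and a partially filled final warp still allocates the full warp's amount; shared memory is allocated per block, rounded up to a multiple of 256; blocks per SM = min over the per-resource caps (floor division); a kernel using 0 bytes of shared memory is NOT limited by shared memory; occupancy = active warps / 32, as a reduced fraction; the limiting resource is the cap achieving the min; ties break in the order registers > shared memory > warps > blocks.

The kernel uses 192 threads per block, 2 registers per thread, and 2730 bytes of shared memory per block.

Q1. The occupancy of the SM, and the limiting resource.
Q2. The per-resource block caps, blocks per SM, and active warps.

Answer: occupancy 3/4, limited by warps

registers: 256 blocks
shared memory: 23 blocks
warps: 2 blocks
blocks: 16 blocks

Answer: 2 blocks, 24 active warps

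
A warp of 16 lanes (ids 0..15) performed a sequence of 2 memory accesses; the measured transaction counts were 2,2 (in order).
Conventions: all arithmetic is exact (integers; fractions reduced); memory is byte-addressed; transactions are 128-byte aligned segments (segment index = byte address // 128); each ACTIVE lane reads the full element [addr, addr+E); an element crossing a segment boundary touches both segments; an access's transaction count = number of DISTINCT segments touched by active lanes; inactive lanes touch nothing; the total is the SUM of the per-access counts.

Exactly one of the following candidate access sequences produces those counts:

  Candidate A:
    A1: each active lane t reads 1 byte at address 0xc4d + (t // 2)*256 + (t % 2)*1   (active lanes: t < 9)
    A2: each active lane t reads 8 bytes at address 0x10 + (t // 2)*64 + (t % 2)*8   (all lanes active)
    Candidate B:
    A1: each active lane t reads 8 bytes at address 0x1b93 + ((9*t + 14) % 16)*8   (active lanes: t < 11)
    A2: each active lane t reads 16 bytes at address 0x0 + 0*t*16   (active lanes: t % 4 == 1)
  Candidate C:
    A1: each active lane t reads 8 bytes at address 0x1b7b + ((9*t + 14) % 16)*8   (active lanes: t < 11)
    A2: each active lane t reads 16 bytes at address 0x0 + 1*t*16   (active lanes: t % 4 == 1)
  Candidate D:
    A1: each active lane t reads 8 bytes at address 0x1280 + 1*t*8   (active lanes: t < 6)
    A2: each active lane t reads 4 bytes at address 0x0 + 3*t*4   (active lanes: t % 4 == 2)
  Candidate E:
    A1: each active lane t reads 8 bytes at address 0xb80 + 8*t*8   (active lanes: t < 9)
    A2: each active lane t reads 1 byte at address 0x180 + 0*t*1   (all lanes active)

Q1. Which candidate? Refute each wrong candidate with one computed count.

A: A1 gives 5 transactions, not 2
B: A2 gives 1 transaction, not 2
D: A1 gives 1 transaction, not 2
E: A1 gives 5 transactions, not 2
C: all counts match (2,2)

Answer: C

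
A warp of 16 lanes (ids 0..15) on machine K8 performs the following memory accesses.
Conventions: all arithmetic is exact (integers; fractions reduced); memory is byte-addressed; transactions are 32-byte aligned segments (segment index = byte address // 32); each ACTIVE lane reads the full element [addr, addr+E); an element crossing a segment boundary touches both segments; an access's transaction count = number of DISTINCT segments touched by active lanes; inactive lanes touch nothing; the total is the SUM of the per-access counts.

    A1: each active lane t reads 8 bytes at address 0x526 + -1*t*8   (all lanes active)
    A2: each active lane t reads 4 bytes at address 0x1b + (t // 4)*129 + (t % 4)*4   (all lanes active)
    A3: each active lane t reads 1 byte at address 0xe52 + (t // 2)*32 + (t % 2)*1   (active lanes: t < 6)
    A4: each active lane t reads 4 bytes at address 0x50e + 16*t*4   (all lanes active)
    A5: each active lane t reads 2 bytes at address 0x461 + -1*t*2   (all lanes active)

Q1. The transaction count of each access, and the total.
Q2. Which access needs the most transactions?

A1: 5 transactions
A2: 8 transactions
A3: 3 transactions
A4: 16 transactions
A5: 2 transactions

Answer: 5,8,3,16,2; total 34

Answer: A4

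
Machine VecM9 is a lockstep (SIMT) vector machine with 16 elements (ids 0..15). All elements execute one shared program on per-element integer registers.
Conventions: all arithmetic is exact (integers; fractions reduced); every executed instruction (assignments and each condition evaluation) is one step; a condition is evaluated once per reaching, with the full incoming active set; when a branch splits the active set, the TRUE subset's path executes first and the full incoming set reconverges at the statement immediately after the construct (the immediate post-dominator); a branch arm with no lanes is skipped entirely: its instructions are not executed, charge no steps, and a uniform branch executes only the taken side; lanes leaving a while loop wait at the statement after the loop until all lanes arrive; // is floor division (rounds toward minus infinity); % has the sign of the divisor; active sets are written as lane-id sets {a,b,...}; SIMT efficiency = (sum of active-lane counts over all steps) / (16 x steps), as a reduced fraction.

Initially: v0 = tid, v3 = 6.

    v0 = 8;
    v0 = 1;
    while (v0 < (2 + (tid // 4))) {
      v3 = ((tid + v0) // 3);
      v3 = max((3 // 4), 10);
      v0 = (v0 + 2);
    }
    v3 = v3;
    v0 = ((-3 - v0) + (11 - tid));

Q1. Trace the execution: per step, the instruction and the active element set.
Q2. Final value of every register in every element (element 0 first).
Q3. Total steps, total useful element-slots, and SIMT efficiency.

step 0: v0 <- 8                      {0,1,2,3,4,5,6,7,8,9,10,11,12,13,14,15}
step 1: v0 <- 1                      {0,1,2,3,4,5,6,7,8,9,10,11,12,13,14,15}
step 2: eval (v0 < (2 + (tid // 4))) {0,1,2,3,4,5,6,7,8,9,10,11,12,13,14,15}
step 3: v3 <- ((tid + v0) // 3)      {0,1,2,3,4,5,6,7,8,9,10,11,12,13,14,15}
step 4: v3 <- max((3 // 4), 10)      {0,1,2,3,4,5,6,7,8,9,10,11,12,13,14,15}
step 5: v0 <- (v0 + 2)               {0,1,2,3,4,5,6,7,8,9,10,11,12,13,14,15}
step 6: eval (v0 < (2 + (tid // 4))) {0,1,2,3,4,5,6,7,8,9,10,11,12,13,14,15}
step 7: v3 <- ((tid + v0) // 3)      {8,9,10,11,12,13,14,15}
step 8: v3 <- max((3 // 4), 10)      {8,9,10,11,12,13,14,15}
step 9: v0 <- (v0 + 2)               {8,9,10,11,12,13,14,15}
step 10: eval (v0 < (2 + (tid // 4))) {8,9,10,11,12,13,14,15}
step 11: v3 <- v3                     {0,1,2,3,4,5,6,7,8,9,10,11,12,13,14,15}
step 12: v0 <- ((-3 - v0) + (11 - tid)) {0,1,2,3,4,5,6,7,8,9,10,11,12,13,14,15}

Answer: 13 steps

v0: 5,4,3,2,1,0,-1,-2,-5,-6,-7,-8,-9,-10,-11,-12
v3: 10,10,10,10,10,10,10,10,10,10,10,10,10,10,10,10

steps = 13; useful = 176; efficiency = 176/208 = 11/13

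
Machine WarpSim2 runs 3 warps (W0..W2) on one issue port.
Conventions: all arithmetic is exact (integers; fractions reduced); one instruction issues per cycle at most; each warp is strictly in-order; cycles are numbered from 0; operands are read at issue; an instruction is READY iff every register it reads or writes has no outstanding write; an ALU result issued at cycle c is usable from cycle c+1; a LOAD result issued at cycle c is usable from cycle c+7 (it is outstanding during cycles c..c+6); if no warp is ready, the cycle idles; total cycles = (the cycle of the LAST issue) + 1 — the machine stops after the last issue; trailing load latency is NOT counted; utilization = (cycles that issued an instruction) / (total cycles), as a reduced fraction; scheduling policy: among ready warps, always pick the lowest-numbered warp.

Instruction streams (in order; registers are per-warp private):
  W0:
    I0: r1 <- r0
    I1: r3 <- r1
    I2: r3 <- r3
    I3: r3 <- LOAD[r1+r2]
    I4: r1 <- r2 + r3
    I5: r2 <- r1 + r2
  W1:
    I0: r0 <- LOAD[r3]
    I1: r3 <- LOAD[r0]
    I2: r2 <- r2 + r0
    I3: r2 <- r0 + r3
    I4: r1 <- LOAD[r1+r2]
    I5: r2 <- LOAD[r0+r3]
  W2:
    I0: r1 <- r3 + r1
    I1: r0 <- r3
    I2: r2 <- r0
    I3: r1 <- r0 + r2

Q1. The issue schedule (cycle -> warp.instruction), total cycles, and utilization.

cycle 0: W0.I0
cycle 1: W0.I1
cycle 2: W0.I2
cycle 3: W0.I3
cycle 4: W1.I0
cycle 5: W2.I0
cycle 6: W2.I1
cycle 7: W2.I2
cycle 8: W2.I3
cycle 9: idle
cycle 10: W0.I4
cycle 11: W0.I5
cycle 12: W1.I1
cycle 13: W1.I2
cycle 14: idle
cycle 15: idle
cycle 16: idle
cycle 17: idle
cycle 18: idle
cycle 19: W1.I3
cycle 20: W1.I4
cycle 21: W1.I5

Answer: 22 cycles, utilization 8/11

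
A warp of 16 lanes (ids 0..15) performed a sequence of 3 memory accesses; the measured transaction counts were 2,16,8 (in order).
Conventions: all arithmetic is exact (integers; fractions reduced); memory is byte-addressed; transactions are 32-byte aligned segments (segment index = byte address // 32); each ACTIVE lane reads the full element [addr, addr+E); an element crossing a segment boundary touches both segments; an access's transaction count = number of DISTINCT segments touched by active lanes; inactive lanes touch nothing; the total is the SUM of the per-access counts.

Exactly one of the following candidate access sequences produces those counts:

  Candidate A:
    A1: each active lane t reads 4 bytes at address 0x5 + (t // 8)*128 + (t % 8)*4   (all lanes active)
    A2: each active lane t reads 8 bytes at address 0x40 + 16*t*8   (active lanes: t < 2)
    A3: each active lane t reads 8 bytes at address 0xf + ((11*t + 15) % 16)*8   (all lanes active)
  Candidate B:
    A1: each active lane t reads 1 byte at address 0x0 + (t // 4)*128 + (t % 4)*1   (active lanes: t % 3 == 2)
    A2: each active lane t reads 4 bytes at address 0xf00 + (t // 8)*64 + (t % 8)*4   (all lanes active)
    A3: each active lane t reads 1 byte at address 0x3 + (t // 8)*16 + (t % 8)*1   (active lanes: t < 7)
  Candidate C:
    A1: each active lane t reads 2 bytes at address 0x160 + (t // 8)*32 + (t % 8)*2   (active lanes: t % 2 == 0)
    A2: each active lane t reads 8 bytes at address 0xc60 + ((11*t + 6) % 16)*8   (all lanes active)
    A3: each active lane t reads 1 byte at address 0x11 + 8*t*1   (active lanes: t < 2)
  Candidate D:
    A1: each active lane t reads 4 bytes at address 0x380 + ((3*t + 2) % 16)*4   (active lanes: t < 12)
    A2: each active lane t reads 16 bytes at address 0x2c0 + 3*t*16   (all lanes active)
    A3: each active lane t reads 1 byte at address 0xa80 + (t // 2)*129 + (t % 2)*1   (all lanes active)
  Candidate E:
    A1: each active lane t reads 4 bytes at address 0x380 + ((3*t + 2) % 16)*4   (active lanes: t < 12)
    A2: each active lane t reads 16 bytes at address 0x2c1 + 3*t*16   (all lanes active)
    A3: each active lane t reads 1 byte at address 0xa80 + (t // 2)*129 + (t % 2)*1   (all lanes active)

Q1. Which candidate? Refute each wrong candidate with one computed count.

A: A1 gives 4 transactions, not 2
B: A1 gives 4 transactions, not 2
C: A2 gives 4 transactions, not 16
E: A2 gives 24 transactions, not 16
D: all counts match (2,16,8)

Answer: D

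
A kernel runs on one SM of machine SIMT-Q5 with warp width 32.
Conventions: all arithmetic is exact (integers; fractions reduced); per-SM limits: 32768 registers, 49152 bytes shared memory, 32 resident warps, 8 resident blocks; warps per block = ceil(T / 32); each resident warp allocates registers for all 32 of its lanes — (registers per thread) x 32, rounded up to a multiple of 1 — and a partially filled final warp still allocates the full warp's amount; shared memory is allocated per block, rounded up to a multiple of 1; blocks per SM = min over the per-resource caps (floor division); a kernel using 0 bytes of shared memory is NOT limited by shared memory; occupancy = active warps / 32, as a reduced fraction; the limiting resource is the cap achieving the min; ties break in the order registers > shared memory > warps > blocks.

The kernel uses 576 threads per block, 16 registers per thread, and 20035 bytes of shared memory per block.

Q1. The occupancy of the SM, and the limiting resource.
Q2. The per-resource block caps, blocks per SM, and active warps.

Answer: occupancy 9/16, limited by warps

registers: 3 blocks
shared memory: 2 blocks
warps: 1 block
blocks: 8 blocks

Answer: 1 block, 18 active warps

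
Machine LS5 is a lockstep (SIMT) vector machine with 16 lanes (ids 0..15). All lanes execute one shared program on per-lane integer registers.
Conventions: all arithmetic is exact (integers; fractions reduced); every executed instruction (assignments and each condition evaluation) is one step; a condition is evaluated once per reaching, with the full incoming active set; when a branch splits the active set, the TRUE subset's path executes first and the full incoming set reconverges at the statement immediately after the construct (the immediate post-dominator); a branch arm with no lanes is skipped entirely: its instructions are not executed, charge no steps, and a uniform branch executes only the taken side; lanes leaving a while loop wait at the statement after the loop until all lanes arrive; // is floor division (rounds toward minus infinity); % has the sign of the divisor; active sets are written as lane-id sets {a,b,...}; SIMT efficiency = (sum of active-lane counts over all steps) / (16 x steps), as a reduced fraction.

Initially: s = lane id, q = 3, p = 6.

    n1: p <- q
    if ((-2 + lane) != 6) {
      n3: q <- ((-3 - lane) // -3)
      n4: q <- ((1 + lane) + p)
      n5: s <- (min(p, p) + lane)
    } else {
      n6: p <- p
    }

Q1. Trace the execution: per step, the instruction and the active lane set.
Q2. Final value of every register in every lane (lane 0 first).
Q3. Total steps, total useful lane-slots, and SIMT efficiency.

step 0: p <- q                       {0,1,2,3,4,5,6,7,8,9,10,11,12,13,14,15}
step 1: eval ((-2 + lane) != 6)      {0,1,2,3,4,5,6,7,8,9,10,11,12,13,14,15}
step 2: q <- ((-3 - lane) // -3)     {0,1,2,3,4,5,6,7,9,10,11,12,13,14,15}
step 3: q <- ((1 + lane) + p)        {0,1,2,3,4,5,6,7,9,10,11,12,13,14,15}
step 4: s <- (min(p, p) + lane)      {0,1,2,3,4,5,6,7,9,10,11,12,13,14,15}
step 5: p <- p                       {8}

Answer: 6 steps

s: 3,4,5,6,7,8,9,10,8,12,13,14,15,16,17,18
q: 4,5,6,7,8,9,10,11,3,13,14,15,16,17,18,19
p: 3,3,3,3,3,3,3,3,3,3,3,3,3,3,3,3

steps = 6; useful = 78; efficiency = 78/96 = 13/16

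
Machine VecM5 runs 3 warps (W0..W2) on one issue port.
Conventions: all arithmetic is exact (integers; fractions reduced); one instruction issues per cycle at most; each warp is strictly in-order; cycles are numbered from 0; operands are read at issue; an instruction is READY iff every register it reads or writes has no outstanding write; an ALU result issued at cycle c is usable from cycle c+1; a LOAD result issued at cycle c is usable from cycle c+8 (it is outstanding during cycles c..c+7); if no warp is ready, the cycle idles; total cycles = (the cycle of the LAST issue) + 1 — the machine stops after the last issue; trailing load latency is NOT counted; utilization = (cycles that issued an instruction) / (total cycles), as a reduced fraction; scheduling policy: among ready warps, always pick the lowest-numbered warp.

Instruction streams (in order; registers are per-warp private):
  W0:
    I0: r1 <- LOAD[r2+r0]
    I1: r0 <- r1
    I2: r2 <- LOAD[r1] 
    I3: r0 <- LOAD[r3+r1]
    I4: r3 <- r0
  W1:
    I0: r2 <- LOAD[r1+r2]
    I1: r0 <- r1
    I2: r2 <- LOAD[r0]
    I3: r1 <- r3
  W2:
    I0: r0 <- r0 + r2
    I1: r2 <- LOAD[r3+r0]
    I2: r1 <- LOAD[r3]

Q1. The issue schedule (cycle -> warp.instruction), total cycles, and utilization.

cycle 0: W0.I0
cycle 1: W1.I0
cycle 2: W1.I1
cycle 3: W2.I0
cycle 4: W2.I1
cycle 5: W2.I2
cycle 6: idle
cycle 7: idle
cycle 8: W0.I1
cycle 9: W0.I2
cycle 10: W0.I3
cycle 11: W1.I2
cycle 12: W1.I3
cycle 13: idle
cycle 14: idle
cycle 15: idle
cycle 16: idle
cycle 17: idle
cycle 18: W0.I4

Answer: 19 cycles, utilization 12/19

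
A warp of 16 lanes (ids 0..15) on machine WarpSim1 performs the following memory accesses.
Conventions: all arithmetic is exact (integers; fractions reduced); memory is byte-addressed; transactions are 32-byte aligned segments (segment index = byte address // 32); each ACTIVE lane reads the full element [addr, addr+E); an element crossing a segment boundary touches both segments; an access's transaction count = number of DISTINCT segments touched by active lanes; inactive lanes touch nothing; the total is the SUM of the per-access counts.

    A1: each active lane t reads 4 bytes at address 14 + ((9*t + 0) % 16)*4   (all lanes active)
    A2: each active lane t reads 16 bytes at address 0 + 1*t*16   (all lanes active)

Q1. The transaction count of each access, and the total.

A1: 3 transactions
A2: 8 transactions

Answer: 3,8; total 11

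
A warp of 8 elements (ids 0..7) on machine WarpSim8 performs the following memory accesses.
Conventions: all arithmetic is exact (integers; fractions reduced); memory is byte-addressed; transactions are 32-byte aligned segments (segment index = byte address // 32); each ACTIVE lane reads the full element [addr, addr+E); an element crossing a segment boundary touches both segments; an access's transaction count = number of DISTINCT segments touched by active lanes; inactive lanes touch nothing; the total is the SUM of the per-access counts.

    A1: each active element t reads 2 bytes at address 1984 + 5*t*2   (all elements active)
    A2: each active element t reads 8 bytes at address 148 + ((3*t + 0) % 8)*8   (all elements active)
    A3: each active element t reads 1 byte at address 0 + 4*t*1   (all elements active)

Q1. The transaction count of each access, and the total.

A1: 3 transactions
A2: 3 transactions
A3: 1 transaction

Answer: 3,3,1; total 7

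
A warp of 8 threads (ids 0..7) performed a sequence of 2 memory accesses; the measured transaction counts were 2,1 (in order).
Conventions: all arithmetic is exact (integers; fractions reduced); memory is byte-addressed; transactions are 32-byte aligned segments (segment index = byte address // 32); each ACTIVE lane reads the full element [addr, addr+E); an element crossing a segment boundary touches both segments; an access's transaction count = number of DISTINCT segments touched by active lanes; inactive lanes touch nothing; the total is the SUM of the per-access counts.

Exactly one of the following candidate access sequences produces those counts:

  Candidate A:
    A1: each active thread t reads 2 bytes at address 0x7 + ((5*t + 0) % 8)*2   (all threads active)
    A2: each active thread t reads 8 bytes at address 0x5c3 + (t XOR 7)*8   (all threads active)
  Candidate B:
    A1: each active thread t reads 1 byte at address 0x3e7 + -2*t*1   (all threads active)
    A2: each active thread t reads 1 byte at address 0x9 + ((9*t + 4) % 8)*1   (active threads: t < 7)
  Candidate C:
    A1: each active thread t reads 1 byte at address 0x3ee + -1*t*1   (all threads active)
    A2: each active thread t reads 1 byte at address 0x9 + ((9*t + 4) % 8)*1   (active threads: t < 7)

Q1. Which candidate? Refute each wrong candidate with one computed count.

A: A1 gives 1 transaction, not 2
C: A1 gives 1 transaction, not 2
B: all counts match (2,1)

Answer: B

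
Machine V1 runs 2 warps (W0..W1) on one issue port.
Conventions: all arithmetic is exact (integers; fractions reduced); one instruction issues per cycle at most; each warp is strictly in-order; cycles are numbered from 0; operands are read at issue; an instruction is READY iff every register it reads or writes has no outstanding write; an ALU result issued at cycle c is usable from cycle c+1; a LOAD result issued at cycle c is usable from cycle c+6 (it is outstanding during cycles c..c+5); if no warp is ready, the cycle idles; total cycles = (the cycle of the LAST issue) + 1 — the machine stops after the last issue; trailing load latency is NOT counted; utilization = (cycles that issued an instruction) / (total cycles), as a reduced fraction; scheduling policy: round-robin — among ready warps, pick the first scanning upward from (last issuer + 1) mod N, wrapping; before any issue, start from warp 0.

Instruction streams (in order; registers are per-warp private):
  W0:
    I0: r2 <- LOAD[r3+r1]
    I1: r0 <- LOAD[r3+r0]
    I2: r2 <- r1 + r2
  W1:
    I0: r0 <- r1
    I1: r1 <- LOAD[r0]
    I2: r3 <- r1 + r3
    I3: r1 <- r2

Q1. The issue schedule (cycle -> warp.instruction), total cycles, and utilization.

cycle 0: W0.I0
cycle 1: W1.I0
cycle 2: W0.I1
cycle 3: W1.I1
cycle 4: idle
cycle 5: idle
cycle 6: W0.I2
cycle 7: idle
cycle 8: idle
cycle 9: W1.I2
cycle 10: W1.I3

Answer: 11 cycles, utilization 7/11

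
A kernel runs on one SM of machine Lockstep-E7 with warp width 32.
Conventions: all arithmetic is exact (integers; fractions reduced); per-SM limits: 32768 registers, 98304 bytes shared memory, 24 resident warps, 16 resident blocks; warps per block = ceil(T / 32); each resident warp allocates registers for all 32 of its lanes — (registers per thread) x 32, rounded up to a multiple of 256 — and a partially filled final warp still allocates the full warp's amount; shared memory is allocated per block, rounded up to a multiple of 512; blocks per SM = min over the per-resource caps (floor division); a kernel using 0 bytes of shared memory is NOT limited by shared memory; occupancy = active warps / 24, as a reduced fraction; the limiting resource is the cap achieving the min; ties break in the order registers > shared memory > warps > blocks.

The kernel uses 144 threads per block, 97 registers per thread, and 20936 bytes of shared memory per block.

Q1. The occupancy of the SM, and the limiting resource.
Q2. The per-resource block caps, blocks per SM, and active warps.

Answer: occupancy 5/24, limited by registers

registers: 1 block
shared memory: 4 blocks
warps: 4 blocks
blocks: 16 blocks

Answer: 1 block, 5 active warps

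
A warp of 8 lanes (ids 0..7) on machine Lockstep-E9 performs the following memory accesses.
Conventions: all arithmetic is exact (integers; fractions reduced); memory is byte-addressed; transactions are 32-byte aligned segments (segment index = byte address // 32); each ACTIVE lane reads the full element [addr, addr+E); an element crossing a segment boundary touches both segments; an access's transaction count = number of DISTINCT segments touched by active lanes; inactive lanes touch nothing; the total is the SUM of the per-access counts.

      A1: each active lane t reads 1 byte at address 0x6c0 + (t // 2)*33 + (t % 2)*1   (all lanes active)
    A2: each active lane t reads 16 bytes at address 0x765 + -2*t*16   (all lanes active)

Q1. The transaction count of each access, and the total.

A1: 4 transactions
A2: 8 transactions

Answer: 4,8; total 12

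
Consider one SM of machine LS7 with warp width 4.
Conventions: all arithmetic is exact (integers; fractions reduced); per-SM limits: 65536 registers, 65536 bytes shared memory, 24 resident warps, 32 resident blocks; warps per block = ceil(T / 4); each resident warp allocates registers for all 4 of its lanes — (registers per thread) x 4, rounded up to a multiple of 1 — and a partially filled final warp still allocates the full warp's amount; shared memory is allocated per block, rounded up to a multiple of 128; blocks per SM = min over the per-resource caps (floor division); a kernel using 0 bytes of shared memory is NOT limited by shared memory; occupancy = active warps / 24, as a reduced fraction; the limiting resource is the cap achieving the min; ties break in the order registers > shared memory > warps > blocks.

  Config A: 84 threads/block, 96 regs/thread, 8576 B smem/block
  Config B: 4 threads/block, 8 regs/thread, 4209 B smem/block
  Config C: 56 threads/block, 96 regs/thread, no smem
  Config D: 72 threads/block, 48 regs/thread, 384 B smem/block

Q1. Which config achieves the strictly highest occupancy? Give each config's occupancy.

occupancies: A 7/8, B 5/8, C 7/12, D 3/4

Answer: A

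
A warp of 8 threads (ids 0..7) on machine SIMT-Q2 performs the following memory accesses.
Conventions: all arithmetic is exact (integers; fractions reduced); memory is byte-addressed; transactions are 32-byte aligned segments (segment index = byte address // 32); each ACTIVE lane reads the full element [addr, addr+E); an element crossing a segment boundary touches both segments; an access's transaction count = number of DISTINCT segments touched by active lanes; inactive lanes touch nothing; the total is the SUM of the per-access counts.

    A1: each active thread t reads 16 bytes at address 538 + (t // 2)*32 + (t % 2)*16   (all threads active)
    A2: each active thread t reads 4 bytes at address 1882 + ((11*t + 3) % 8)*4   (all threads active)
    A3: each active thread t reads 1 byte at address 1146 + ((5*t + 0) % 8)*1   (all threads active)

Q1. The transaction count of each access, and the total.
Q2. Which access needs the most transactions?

A1: 5 transactions
A2: 2 transactions
A3: 2 transactions

Answer: 5,2,2; total 9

Answer: A1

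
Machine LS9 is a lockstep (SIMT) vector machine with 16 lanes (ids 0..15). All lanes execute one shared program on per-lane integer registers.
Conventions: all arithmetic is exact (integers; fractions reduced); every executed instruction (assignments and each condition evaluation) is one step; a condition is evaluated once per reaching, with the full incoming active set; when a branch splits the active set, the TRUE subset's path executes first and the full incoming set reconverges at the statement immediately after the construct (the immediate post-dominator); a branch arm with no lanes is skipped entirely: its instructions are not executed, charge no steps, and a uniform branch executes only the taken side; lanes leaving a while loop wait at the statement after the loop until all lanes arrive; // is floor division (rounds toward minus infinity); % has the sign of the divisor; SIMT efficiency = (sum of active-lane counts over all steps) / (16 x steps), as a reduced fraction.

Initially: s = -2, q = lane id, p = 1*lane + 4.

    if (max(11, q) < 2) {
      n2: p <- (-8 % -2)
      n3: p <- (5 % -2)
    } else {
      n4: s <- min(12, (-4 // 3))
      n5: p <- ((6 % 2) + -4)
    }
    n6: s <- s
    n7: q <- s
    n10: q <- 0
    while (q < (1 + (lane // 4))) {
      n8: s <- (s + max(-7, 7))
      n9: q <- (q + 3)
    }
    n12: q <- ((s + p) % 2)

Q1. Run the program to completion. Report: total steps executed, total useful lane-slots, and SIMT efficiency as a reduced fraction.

Answer: 14 steps, 188 useful, 47/56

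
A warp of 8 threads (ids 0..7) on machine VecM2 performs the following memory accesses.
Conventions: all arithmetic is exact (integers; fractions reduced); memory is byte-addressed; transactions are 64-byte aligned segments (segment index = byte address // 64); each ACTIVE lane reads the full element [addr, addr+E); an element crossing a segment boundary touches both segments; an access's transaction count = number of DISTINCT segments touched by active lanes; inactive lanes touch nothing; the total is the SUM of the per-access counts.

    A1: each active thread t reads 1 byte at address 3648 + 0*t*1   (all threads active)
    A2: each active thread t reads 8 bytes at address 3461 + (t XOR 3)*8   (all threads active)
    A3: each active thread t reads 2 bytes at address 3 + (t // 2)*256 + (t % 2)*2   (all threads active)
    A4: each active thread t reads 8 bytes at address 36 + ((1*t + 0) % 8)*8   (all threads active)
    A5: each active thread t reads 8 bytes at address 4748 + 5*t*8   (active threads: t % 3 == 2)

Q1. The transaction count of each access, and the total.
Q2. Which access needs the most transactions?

A1: 1 transaction
A2: 2 transactions
A3: 4 transactions
A4: 2 transactions
A5: 2 transactions

Answer: 1,2,4,2,2; total 11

Answer: A3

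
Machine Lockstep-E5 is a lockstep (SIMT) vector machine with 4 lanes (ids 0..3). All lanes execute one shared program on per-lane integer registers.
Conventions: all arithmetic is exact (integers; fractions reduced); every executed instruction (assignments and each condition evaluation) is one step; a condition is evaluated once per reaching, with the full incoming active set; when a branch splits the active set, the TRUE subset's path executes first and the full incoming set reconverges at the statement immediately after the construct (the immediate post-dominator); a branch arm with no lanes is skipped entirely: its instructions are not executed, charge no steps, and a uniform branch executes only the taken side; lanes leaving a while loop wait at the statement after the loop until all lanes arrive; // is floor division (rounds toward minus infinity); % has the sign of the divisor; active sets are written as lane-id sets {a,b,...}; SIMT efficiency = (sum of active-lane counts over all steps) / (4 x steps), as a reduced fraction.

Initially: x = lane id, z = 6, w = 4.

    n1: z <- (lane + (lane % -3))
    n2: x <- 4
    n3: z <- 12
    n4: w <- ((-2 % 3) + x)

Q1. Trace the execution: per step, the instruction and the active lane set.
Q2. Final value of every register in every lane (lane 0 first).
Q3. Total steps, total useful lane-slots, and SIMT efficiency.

step 0: z <- (lane + (lane % -3))    {0,1,2,3}
step 1: x <- 4                       {0,1,2,3}
step 2: z <- 12                      {0,1,2,3}
step 3: w <- ((-2 % 3) + x)          {0,1,2,3}

Answer: 4 steps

x: 4,4,4,4
z: 12,12,12,12
w: 5,5,5,5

steps = 4; useful = 16; efficiency = 16/16 = 1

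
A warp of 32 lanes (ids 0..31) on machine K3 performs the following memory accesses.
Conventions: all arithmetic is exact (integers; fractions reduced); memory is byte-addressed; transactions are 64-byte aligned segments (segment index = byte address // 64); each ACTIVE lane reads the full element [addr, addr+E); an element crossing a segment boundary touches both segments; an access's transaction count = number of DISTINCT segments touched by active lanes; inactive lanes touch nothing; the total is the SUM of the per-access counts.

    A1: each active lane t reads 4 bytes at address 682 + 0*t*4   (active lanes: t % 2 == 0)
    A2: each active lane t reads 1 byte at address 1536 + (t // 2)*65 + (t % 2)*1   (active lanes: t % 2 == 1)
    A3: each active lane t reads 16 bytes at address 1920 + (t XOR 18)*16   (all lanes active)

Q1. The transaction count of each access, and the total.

A1: 1 transaction
A2: 16 transactions
A3: 8 transactions

Answer: 1,16,8; total 25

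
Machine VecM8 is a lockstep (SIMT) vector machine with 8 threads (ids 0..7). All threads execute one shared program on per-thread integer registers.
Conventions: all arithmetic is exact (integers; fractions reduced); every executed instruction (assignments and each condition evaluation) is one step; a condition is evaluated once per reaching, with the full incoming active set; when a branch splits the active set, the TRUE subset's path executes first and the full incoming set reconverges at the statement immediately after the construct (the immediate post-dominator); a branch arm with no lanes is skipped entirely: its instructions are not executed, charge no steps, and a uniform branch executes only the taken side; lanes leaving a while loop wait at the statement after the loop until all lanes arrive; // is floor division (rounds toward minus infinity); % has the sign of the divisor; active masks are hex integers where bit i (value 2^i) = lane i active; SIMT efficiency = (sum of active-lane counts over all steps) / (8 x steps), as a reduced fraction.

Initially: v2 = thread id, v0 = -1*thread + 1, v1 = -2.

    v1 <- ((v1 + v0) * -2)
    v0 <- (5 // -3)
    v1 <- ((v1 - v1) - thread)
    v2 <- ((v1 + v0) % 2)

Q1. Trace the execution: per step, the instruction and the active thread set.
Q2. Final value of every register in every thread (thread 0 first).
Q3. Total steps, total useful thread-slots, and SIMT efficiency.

step 0: v1 <- ((v1 + v0) * -2)       0xff
step 1: v0 <- (5 // -3)              0xff
step 2: v1 <- ((v1 - v1) - thread)   0xff
step 3: v2 <- ((v1 + v0) % 2)        0xff

Answer: 4 steps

v2: 0,1,0,1,0,1,0,1
v0: -2,-2,-2,-2,-2,-2,-2,-2
v1: 0,-1,-2,-3,-4,-5,-6,-7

steps = 4; useful = 32; efficiency = 32/32 = 1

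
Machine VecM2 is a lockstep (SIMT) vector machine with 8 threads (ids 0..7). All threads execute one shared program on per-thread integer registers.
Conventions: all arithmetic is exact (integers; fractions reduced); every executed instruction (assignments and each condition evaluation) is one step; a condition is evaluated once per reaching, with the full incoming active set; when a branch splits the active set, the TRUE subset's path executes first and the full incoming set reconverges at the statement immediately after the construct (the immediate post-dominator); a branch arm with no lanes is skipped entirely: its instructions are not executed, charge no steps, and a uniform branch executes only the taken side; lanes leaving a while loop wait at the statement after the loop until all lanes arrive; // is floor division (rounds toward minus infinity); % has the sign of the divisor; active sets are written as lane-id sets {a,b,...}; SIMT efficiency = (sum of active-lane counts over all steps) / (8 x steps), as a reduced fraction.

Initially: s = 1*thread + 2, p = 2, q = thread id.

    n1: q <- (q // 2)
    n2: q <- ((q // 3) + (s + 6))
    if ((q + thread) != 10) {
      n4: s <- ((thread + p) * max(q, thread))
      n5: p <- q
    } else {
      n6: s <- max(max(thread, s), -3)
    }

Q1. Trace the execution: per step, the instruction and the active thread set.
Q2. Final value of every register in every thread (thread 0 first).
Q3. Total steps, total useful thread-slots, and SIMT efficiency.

step 0: q <- (q // 2)                {0,1,2,3,4,5,6,7}
step 1: q <- ((q // 3) + (s + 6))    {0,1,2,3,4,5,6,7}
step 2: eval ((q + thread) != 10)    {0,1,2,3,4,5,6,7}
step 3: s <- ((thread + p) * max(q, thread)) {0,2,3,4,5,6,7}
step 4: p <- q                       {0,2,3,4,5,6,7}
step 5: s <- max(max(thread, s), -3) {1}

Answer: 6 steps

s: 16,3,40,55,72,91,120,144
p: 8,2,10,11,12,13,15,16
q: 8,9,10,11,12,13,15,16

steps = 6; useful = 39; efficiency = 39/48 = 13/16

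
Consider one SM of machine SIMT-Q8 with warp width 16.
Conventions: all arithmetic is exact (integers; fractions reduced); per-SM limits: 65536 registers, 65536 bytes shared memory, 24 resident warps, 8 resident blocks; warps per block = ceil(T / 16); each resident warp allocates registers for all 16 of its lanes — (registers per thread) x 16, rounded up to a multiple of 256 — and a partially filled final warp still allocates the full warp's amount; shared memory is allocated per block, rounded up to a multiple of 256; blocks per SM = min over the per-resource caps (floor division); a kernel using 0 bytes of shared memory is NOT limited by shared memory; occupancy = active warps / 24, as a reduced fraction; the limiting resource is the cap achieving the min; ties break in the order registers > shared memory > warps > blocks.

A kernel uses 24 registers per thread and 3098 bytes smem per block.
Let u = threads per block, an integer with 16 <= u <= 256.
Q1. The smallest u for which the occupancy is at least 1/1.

Answer: u = 33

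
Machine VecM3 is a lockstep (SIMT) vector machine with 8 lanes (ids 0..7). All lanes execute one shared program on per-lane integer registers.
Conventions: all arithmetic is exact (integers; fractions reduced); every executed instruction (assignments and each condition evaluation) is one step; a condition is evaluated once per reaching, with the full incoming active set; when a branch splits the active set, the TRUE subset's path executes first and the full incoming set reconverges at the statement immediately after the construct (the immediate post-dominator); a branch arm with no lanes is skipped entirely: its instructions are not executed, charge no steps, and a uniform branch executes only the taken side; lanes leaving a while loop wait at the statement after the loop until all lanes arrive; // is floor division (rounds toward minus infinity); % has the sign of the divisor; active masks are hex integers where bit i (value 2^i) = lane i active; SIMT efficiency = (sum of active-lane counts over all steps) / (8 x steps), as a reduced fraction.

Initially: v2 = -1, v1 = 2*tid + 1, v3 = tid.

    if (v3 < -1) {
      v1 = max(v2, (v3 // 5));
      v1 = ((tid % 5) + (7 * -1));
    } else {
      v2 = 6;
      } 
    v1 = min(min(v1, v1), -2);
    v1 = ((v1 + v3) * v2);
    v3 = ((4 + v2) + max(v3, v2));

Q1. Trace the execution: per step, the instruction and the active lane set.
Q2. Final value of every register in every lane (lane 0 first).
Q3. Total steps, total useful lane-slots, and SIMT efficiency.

step 0: eval (v3 < -1)               0xff
step 1: v2 <- 6                      0xff
step 2: v1 <- min(min(v1, v1), -2)   0xff
step 3: v1 <- ((v1 + v3) * v2)       0xff
step 4: v3 <- ((4 + v2) + max(v3, v2)) 0xff

Answer: 5 steps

v2: 6,6,6,6,6,6,6,6
v1: -12,-6,0,6,12,18,24,30
v3: 16,16,16,16,16,16,16,17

steps = 5; useful = 40; efficiency = 40/40 = 1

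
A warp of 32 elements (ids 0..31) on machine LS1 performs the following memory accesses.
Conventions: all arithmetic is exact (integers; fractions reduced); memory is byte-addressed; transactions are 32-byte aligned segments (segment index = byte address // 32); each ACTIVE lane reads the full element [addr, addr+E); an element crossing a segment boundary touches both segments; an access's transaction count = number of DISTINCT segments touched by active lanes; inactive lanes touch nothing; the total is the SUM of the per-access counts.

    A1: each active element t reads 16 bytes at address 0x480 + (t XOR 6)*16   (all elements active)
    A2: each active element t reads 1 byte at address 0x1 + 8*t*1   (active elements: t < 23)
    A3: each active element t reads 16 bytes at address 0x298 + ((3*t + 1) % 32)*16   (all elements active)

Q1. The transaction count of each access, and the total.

A1: 16 transactions
A2: 6 transactions
A3: 17 transactions

Answer: 16,6,17; total 39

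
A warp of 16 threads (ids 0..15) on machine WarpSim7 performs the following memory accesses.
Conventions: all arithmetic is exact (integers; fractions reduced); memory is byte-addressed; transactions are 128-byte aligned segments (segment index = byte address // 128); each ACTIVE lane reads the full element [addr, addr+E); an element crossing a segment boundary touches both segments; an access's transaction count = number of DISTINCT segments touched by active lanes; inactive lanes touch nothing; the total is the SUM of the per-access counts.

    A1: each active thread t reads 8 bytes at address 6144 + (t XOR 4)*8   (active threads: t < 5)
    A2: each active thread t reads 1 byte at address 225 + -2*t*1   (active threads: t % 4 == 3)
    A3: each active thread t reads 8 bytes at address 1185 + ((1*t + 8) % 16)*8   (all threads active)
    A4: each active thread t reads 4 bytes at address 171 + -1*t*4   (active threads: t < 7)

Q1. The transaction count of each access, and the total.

A1: 1 transaction
A2: 1 transaction
A3: 2 transactions
A4: 1 transaction

Answer: 1,1,2,1; total 5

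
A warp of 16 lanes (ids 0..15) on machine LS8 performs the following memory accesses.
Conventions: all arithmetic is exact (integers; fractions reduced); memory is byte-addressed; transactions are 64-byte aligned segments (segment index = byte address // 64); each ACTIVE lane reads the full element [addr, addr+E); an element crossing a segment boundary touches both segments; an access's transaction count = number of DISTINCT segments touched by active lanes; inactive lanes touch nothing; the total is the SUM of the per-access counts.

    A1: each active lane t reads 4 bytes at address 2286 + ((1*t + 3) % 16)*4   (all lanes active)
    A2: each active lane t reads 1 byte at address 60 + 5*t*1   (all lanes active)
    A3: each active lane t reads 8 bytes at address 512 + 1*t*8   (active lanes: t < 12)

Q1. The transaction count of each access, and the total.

A1: 2 transactions
A2: 3 transactions
A3: 2 transactions

Answer: 2,3,2; total 7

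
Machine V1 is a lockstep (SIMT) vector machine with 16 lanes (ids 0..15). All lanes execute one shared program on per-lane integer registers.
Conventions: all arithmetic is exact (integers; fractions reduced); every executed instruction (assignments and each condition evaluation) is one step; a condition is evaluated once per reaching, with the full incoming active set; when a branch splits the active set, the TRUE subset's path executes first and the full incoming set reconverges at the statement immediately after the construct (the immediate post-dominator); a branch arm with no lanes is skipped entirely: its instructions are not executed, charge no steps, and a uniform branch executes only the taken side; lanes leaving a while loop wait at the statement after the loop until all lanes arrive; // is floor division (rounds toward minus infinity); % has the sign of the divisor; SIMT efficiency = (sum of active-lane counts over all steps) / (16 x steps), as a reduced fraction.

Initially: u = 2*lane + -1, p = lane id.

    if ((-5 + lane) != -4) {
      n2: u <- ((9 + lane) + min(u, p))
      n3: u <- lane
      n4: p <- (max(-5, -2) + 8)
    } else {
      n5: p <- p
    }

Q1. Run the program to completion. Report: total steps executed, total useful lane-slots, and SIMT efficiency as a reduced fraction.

Answer: 5 steps, 62 useful, 31/40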